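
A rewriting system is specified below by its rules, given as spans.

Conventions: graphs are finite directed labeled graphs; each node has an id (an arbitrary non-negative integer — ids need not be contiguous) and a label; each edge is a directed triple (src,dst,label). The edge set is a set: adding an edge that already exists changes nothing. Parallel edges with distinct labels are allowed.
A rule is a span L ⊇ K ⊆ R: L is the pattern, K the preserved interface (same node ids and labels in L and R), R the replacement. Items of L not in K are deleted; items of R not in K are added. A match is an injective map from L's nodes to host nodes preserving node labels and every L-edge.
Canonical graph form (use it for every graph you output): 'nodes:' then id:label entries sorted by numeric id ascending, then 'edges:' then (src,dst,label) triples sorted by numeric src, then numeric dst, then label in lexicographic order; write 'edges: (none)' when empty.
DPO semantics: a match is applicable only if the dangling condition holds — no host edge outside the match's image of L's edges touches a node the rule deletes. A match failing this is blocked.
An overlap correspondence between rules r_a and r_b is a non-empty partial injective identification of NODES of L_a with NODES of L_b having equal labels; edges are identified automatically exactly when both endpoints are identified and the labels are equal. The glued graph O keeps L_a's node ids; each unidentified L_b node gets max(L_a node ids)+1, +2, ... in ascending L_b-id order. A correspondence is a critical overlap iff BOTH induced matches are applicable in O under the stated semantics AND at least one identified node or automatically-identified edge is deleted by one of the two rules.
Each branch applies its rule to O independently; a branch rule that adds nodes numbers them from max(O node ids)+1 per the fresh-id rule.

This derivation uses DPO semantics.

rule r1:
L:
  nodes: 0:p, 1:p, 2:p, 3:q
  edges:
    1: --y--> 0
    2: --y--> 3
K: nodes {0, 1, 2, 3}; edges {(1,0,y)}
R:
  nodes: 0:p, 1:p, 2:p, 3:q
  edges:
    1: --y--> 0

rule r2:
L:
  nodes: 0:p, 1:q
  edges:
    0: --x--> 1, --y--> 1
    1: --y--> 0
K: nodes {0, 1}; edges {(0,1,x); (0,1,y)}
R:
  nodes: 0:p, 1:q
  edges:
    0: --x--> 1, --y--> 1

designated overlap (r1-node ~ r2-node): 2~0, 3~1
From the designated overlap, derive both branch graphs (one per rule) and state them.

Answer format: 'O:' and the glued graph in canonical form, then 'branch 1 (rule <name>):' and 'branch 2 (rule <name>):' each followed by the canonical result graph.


O:
nodes: 0:p, 1:p, 2:p, 3:q
edges: (1,0,y); (2,3,x); (2,3,y); (3,2,y)
branch 1 (rule r1):
nodes: 0:p, 1:p, 2:p, 3:q
edges: (1,0,y); (2,3,x); (3,2,y)
branch 2 (rule r2):
nodes: 0:p, 1:p, 2:p, 3:q
edges: (1,0,y); (2,3,x); (2,3,y)


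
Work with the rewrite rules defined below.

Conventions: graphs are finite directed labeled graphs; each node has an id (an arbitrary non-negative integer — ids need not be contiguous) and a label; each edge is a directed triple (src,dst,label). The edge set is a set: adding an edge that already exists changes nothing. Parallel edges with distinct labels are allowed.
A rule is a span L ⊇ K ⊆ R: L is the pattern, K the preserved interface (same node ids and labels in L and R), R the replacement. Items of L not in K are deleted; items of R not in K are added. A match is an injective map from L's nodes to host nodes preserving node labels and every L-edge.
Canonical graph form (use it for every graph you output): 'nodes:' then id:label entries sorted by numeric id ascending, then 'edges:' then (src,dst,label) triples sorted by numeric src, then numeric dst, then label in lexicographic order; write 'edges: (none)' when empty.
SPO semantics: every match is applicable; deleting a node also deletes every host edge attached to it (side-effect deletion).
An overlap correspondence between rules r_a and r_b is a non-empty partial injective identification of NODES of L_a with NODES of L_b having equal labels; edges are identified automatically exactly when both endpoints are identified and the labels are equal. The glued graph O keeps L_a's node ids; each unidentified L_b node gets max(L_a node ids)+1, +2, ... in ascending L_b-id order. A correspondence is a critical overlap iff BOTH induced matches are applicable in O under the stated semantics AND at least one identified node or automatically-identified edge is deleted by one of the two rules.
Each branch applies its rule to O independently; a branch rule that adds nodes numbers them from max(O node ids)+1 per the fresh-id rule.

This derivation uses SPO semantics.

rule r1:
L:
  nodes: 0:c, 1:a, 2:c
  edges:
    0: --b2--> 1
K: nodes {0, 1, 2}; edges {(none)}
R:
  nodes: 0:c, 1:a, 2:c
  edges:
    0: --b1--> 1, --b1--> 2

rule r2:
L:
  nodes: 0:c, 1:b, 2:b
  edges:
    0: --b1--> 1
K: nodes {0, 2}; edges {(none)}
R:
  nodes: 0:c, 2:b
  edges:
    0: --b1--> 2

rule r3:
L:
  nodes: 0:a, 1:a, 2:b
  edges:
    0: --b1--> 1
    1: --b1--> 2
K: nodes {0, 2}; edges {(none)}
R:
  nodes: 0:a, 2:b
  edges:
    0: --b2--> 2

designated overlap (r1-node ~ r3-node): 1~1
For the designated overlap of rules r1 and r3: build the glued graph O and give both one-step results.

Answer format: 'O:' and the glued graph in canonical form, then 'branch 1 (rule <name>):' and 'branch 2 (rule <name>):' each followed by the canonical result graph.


O:
nodes: 0:c, 1:a, 2:c, 3:a, 4:b
edges: (0,1,b2); (1,4,b1); (3,1,b1)
branch 1 (rule r1):
nodes: 0:c, 1:a, 2:c, 3:a, 4:b
edges: (0,1,b1); (0,2,b1); (1,4,b1); (3,1,b1)
branch 2 (rule r3):
nodes: 0:c, 2:c, 3:a, 4:b
edges: (3,4,b2)


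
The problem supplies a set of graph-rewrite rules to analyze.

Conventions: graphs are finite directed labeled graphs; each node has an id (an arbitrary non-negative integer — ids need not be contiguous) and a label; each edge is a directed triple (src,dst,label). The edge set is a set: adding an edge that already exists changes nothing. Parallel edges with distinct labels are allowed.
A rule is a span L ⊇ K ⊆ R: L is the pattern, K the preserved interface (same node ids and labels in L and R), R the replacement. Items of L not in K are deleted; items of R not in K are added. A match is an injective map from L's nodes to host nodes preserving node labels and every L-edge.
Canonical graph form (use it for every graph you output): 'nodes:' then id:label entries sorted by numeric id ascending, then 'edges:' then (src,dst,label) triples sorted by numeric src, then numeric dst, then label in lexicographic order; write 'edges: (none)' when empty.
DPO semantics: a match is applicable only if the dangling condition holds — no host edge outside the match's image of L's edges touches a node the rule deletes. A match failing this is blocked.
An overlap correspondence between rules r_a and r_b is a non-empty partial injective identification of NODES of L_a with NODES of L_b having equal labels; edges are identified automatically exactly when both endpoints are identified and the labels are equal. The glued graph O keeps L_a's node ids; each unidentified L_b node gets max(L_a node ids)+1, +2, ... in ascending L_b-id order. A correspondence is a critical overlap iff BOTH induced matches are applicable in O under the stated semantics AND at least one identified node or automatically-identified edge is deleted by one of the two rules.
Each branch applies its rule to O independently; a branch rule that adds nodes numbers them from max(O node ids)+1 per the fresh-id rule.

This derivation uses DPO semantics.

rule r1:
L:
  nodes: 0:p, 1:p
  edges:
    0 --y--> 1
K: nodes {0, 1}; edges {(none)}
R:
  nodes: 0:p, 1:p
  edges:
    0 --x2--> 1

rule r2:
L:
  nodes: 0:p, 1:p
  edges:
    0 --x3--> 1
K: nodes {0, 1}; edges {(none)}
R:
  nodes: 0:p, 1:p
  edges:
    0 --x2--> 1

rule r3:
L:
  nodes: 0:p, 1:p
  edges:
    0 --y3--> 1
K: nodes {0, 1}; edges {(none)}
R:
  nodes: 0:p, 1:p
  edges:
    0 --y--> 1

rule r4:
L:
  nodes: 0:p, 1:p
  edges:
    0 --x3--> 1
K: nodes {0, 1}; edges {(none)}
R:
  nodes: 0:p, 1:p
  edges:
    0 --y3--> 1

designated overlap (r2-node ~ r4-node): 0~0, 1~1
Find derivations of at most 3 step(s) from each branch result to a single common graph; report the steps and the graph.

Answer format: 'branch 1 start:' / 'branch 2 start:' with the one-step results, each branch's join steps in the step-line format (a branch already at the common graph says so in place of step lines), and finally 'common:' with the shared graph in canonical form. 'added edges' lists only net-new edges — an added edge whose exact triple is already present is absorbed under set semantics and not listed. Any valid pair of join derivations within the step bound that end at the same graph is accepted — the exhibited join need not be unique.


branch 1 start:
nodes: 0:p, 1:p
edges: (0,1,x2)
branch 2 start:
nodes: 0:p, 1:p
edges: (0,1,y3)
branch 1: already at the common graph (0 steps)
branch 2 step 1: rule r3; match: 0->0, 1->1; deleted nodes (none); deleted edges (0,1,y3); added nodes (none); added edges (0,1,y); result: nodes: 0:p, 1:p edges: (0,1,y)
branch 2 step 2: rule r1; match: 0->0, 1->1; deleted nodes (none); deleted edges (0,1,y); added nodes (none); added edges (0,1,x2); result: nodes: 0:p, 1:p edges: (0,1,x2)
common:
nodes: 0:p, 1:p
edges: (0,1,x2)


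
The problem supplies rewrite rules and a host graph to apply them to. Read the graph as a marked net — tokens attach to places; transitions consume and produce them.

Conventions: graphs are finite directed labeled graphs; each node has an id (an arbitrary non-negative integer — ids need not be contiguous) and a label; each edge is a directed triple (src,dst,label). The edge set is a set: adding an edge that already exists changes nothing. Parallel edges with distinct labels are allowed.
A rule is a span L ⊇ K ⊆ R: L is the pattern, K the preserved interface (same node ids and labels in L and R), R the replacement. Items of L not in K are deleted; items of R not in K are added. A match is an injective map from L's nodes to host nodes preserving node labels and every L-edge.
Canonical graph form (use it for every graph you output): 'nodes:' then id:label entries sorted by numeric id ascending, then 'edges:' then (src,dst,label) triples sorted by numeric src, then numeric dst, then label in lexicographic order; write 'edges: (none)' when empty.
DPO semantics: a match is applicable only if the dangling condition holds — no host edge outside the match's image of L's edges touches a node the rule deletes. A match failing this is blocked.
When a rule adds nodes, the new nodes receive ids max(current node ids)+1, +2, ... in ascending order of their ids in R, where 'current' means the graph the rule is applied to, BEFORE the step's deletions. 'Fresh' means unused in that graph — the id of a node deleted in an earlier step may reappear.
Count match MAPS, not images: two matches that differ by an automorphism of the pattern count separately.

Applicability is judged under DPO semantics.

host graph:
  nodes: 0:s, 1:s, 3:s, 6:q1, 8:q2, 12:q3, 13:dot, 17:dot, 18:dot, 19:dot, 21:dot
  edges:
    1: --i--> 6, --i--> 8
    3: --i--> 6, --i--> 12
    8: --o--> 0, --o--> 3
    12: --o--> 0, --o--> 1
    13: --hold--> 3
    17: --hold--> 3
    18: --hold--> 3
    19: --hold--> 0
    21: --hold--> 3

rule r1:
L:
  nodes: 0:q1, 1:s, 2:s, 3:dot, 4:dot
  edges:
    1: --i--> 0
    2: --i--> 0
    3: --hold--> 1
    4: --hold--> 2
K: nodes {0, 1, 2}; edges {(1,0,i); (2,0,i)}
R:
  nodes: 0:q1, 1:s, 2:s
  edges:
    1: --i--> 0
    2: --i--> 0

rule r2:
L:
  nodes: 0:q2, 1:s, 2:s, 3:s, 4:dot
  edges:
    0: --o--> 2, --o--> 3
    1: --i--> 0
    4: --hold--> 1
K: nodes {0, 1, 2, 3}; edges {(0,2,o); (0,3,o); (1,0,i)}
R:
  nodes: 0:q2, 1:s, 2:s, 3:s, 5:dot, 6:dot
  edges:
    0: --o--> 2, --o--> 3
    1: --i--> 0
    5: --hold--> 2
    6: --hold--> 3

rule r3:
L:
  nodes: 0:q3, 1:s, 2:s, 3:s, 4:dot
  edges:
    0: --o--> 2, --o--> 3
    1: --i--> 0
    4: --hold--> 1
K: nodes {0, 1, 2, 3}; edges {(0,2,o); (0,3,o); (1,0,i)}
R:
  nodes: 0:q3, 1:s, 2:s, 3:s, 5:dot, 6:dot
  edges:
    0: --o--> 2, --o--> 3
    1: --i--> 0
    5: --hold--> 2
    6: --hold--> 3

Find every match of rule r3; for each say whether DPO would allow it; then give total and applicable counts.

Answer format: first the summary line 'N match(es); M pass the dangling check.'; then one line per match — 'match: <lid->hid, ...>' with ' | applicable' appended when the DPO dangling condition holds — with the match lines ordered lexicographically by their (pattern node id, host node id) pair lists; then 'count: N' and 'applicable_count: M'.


8 match(es); 8 pass the dangling check.
match: 0->12, 1->3, 2->0, 3->1, 4->13 | applicable
match: 0->12, 1->3, 2->0, 3->1, 4->17 | applicable
match: 0->12, 1->3, 2->0, 3->1, 4->18 | applicable
match: 0->12, 1->3, 2->0, 3->1, 4->21 | applicable
match: 0->12, 1->3, 2->1, 3->0, 4->13 | applicable
match: 0->12, 1->3, 2->1, 3->0, 4->17 | applicable
match: 0->12, 1->3, 2->1, 3->0, 4->18 | applicable
match: 0->12, 1->3, 2->1, 3->0, 4->21 | applicable
count: 8
applicable_count: 8


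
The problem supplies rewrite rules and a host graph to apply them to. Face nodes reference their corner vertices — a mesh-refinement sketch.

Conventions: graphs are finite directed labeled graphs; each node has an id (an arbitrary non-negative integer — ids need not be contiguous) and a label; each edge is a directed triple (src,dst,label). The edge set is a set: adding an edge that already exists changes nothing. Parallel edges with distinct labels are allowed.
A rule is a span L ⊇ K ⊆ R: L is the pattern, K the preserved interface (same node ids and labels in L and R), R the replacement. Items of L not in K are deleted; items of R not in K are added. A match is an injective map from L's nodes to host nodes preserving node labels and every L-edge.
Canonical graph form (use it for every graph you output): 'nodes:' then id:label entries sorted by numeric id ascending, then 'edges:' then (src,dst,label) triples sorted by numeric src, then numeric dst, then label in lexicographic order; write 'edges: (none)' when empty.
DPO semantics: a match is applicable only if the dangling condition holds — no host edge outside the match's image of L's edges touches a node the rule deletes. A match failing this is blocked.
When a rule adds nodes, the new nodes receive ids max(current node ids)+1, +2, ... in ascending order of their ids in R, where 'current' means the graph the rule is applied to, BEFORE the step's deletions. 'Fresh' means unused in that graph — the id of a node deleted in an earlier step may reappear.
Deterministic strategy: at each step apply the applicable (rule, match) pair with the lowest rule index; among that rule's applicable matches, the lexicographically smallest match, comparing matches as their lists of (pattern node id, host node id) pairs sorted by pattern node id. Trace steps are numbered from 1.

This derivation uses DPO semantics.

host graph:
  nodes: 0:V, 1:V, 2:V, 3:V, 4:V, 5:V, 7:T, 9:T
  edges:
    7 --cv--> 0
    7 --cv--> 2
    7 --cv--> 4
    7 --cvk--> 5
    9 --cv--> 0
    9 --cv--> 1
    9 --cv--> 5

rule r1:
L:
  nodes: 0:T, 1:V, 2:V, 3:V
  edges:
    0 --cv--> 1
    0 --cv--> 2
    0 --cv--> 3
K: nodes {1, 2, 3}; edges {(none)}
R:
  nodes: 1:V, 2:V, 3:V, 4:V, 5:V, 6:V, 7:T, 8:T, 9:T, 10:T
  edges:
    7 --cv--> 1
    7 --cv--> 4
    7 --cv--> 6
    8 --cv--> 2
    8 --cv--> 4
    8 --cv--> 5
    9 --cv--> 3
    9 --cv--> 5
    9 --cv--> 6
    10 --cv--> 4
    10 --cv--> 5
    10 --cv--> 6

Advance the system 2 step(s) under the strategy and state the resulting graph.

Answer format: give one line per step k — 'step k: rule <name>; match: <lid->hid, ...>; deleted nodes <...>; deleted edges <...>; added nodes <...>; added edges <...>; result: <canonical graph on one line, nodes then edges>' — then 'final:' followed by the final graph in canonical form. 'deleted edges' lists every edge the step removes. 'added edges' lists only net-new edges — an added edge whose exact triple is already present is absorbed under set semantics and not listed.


step 1: rule r1; match: 0->9, 1->0, 2->1, 3->5; deleted nodes 9; deleted edges (9,0,cv); (9,1,cv); (9,5,cv); added nodes 10, 11, 12, 13, 14, 15, 16; added edges (13,0,cv); (13,10,cv); (13,12,cv); (14,1,cv); (14,10,cv); (14,11,cv); (15,5,cv); (15,11,cv); (15,12,cv); (16,10,cv); (16,11,cv); (16,12,cv); result: nodes: 0:V, 1:V, 2:V, 3:V, 4:V, 5:V, 7:T, 10:V, 11:V, 12:V, 13:T, 14:T, 15:T, 16:T edges: (7,0,cv); (7,2,cv); (7,4,cv); (7,5,cvk); (13,0,cv); (13,10,cv); (13,12,cv); (14,1,cv); (14,10,cv); (14,11,cv); (15,5,cv); (15,11,cv); (15,12,cv); (16,10,cv); (16,11,cv); (16,12,cv)
step 2: rule r1; match: 0->13, 1->0, 2->10, 3->12; deleted nodes 13; deleted edges (13,0,cv); (13,10,cv); (13,12,cv); added nodes 17, 18, 19, 20, 21, 22, 23; added edges (20,0,cv); (20,17,cv); (20,19,cv); (21,10,cv); (21,17,cv); (21,18,cv); (22,12,cv); (22,18,cv); (22,19,cv); (23,17,cv); (23,18,cv); (23,19,cv); result: nodes: 0:V, 1:V, 2:V, 3:V, 4:V, 5:V, 7:T, 10:V, 11:V, 12:V, 14:T, 15:T, 16:T, 17:V, 18:V, 19:V, 20:T, 21:T, 22:T, 23:T edges: (7,0,cv); (7,2,cv); (7,4,cv); (7,5,cvk); (14,1,cv); (14,10,cv); (14,11,cv); (15,5,cv); (15,11,cv); (15,12,cv); (16,10,cv); (16,11,cv); (16,12,cv); (20,0,cv); (20,17,cv); (20,19,cv); (21,10,cv); (21,17,cv); (21,18,cv); (22,12,cv); (22,18,cv); (22,19,cv); (23,17,cv); (23,18,cv); (23,19,cv)
final:
nodes: 0:V, 1:V, 2:V, 3:V, 4:V, 5:V, 7:T, 10:V, 11:V, 12:V, 14:T, 15:T, 16:T, 17:V, 18:V, 19:V, 20:T, 21:T, 22:T, 23:T
edges: (7,0,cv); (7,2,cv); (7,4,cv); (7,5,cvk); (14,1,cv); (14,10,cv); (14,11,cv); (15,5,cv); (15,11,cv); (15,12,cv); (16,10,cv); (16,11,cv); (16,12,cv); (20,0,cv); (20,17,cv); (20,19,cv); (21,10,cv); (21,17,cv); (21,18,cv); (22,12,cv); (22,18,cv); (22,19,cv); (23,17,cv); (23,18,cv); (23,19,cv)


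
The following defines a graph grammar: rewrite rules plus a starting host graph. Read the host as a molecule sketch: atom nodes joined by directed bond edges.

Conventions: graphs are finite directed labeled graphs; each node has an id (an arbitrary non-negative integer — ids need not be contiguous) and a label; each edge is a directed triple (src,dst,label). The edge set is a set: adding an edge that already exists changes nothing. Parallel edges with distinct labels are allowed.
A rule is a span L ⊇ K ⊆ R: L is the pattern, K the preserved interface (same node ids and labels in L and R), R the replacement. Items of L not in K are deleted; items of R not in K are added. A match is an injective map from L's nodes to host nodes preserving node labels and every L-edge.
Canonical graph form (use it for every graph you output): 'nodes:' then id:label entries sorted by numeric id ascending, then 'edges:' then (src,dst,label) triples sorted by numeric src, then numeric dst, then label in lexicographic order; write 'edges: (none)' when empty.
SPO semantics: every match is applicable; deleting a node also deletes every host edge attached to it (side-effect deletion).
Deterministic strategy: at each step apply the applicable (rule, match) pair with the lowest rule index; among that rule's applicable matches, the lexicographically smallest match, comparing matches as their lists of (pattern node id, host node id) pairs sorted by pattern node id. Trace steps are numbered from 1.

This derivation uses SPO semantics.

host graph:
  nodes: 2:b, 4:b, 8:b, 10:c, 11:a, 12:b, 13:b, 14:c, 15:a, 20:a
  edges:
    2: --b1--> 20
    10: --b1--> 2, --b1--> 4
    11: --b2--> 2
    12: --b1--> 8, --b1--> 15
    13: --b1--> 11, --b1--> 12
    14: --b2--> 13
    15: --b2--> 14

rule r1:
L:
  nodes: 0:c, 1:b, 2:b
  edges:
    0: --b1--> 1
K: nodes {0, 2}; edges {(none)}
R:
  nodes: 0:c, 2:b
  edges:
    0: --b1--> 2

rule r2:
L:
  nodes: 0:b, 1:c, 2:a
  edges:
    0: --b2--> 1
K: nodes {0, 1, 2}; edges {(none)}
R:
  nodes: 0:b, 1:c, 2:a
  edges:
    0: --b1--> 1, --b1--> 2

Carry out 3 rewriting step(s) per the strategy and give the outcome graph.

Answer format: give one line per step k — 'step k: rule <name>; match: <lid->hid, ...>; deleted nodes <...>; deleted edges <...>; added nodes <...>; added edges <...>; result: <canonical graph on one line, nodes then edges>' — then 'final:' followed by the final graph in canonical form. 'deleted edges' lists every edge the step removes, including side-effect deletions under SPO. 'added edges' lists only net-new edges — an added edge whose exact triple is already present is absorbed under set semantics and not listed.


step 1: rule r1; match: 0->10, 1->2, 2->4; deleted nodes 2; deleted edges (2,20,b1); (10,2,b1); (11,2,b2); added nodes (none); added edges (none); result: nodes: 4:b, 8:b, 10:c, 11:a, 12:b, 13:b, 14:c, 15:a, 20:a edges: (10,4,b1); (12,8,b1); (12,15,b1); (13,11,b1); (13,12,b1); (14,13,b2); (15,14,b2)
step 2: rule r1; match: 0->10, 1->4, 2->8; deleted nodes 4; deleted edges (10,4,b1); added nodes (none); added edges (10,8,b1); result: nodes: 8:b, 10:c, 11:a, 12:b, 13:b, 14:c, 15:a, 20:a edges: (10,8,b1); (12,8,b1); (12,15,b1); (13,11,b1); (13,12,b1); (14,13,b2); (15,14,b2)
step 3: rule r1; match: 0->10, 1->8, 2->12; deleted nodes 8; deleted edges (10,8,b1); (12,8,b1); added nodes (none); added edges (10,12,b1); result: nodes: 10:c, 11:a, 12:b, 13:b, 14:c, 15:a, 20:a edges: (10,12,b1); (12,15,b1); (13,11,b1); (13,12,b1); (14,13,b2); (15,14,b2)
final:
nodes: 10:c, 11:a, 12:b, 13:b, 14:c, 15:a, 20:a
edges: (10,12,b1); (12,15,b1); (13,11,b1); (13,12,b1); (14,13,b2); (15,14,b2)


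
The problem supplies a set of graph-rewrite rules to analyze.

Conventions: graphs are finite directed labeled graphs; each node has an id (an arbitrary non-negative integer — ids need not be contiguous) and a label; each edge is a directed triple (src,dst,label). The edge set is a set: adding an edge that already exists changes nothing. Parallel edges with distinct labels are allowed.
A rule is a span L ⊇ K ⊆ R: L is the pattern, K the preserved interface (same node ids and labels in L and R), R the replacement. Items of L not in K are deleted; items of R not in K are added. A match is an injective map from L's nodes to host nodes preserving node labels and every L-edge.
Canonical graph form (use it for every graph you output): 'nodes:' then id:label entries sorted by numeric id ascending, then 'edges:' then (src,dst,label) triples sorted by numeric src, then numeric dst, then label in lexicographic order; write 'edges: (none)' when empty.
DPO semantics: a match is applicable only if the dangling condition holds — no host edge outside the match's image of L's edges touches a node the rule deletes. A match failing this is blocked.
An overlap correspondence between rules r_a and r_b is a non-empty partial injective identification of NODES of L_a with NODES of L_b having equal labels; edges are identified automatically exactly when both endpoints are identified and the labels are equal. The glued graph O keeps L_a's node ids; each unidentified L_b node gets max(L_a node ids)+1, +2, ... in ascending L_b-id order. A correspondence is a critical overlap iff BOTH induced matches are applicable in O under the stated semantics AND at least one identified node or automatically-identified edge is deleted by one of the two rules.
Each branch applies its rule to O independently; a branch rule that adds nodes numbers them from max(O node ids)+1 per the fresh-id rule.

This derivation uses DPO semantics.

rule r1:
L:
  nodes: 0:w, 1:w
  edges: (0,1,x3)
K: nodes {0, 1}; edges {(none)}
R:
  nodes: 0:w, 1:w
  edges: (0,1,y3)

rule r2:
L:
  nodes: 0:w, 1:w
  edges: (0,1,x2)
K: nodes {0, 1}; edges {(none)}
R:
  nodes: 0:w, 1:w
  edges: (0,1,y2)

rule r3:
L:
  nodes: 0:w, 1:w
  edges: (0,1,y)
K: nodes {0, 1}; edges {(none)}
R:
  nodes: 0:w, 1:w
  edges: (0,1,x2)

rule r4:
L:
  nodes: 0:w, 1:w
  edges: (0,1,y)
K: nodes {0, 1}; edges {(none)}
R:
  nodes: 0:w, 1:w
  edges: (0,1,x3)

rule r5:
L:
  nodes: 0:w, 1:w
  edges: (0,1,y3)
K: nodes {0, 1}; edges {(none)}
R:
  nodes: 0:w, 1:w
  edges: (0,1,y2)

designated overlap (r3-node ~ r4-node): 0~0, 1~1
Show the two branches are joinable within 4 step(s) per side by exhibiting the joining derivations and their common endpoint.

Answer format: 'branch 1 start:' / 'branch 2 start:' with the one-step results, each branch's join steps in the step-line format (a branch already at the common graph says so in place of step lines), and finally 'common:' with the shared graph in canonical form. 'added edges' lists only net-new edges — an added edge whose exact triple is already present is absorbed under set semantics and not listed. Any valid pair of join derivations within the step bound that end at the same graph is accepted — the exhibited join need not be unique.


branch 1 start:
nodes: 0:w, 1:w
edges: (0,1,x2)
branch 2 start:
nodes: 0:w, 1:w
edges: (0,1,x3)
branch 1 step 1: rule r2; match: 0->0, 1->1; deleted nodes (none); deleted edges (0,1,x2); added nodes (none); added edges (0,1,y2); result: nodes: 0:w, 1:w edges: (0,1,y2)
branch 2 step 1: rule r1; match: 0->0, 1->1; deleted nodes (none); deleted edges (0,1,x3); added nodes (none); added edges (0,1,y3); result: nodes: 0:w, 1:w edges: (0,1,y3)
branch 2 step 2: rule r5; match: 0->0, 1->1; deleted nodes (none); deleted edges (0,1,y3); added nodes (none); added edges (0,1,y2); result: nodes: 0:w, 1:w edges: (0,1,y2)
common:
nodes: 0:w, 1:w
edges: (0,1,y2)


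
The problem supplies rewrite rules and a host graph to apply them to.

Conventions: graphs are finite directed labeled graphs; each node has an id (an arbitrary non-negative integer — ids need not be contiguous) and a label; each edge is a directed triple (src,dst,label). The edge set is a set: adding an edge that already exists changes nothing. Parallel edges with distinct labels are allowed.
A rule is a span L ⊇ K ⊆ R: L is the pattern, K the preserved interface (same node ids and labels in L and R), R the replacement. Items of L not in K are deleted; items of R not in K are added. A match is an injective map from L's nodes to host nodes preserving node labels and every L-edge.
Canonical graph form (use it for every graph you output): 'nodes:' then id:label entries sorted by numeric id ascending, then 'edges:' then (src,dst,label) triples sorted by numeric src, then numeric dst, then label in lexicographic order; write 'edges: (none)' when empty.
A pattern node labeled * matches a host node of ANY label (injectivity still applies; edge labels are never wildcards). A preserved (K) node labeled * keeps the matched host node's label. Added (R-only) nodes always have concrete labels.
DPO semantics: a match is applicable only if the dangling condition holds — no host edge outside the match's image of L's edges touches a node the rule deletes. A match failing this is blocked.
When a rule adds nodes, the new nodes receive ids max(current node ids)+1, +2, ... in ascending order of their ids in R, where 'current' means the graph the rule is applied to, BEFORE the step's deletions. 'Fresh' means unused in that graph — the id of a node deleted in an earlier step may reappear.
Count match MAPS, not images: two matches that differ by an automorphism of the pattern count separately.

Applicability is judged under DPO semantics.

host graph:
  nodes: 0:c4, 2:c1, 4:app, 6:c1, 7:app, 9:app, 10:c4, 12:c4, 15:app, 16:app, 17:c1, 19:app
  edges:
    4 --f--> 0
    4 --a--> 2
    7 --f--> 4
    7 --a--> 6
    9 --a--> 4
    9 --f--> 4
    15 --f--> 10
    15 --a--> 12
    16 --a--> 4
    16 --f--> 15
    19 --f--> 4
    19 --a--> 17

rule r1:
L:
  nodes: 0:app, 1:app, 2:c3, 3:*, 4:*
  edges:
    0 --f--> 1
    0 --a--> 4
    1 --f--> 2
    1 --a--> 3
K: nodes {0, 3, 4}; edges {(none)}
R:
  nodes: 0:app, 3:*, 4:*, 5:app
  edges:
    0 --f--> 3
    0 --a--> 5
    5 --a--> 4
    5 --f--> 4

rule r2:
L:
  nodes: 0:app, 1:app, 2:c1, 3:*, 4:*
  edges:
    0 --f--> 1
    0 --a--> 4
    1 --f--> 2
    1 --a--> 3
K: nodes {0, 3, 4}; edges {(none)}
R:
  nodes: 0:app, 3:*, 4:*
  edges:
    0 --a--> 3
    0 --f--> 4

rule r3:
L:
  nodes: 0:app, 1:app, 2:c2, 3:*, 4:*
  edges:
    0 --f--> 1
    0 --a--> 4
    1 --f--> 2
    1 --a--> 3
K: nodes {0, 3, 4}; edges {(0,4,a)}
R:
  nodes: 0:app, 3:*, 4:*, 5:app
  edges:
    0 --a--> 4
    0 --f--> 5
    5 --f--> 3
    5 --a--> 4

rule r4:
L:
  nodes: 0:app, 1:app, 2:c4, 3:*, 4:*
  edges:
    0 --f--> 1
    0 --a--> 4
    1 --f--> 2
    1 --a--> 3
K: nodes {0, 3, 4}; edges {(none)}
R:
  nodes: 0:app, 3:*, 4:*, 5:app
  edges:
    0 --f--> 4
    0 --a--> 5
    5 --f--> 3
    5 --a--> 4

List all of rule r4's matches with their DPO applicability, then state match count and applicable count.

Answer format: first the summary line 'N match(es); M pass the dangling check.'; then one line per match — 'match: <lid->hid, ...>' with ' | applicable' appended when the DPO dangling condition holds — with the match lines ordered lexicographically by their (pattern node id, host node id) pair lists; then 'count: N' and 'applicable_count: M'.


3 match(es); 1 pass the dangling check.
match: 0->7, 1->4, 2->0, 3->2, 4->6
match: 0->16, 1->15, 2->10, 3->12, 4->4 | applicable
match: 0->19, 1->4, 2->0, 3->2, 4->17
count: 3
applicable_count: 1


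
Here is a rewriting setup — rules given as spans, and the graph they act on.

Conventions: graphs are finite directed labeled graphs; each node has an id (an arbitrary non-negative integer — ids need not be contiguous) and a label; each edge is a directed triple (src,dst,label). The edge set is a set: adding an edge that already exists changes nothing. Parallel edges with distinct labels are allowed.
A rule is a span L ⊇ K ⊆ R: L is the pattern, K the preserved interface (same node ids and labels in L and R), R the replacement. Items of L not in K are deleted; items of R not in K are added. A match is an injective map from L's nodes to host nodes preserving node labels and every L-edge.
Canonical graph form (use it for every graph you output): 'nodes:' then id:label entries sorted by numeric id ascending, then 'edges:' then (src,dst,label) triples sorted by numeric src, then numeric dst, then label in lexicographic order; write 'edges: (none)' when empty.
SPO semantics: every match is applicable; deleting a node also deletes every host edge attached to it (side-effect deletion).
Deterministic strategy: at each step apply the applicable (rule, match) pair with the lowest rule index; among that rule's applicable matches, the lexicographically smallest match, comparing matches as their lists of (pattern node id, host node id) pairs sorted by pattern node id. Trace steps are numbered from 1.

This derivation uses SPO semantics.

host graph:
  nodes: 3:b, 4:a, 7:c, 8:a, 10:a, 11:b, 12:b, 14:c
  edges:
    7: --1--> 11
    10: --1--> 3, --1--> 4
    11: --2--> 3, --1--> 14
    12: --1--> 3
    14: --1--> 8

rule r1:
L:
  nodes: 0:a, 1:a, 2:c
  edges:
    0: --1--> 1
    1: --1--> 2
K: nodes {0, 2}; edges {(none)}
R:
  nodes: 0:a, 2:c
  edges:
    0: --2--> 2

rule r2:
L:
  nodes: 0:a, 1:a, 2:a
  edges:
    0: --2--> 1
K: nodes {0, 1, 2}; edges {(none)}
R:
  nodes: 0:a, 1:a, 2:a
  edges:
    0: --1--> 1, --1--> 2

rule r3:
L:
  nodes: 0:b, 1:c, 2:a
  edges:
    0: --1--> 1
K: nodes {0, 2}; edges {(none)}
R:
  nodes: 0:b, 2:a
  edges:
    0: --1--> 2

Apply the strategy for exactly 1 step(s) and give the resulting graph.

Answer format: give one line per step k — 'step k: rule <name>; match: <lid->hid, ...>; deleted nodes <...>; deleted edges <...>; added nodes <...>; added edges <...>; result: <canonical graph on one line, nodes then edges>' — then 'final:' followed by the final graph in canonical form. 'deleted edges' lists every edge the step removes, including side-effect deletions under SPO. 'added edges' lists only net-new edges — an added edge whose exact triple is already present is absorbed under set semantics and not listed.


step 1: rule r3; match: 0->11, 1->14, 2->4; deleted nodes 14; deleted edges (11,14,1); (14,8,1); added nodes (none); added edges (11,4,1); result: nodes: 3:b, 4:a, 7:c, 8:a, 10:a, 11:b, 12:b edges: (7,11,1); (10,3,1); (10,4,1); (11,3,2); (11,4,1); (12,3,1)
final:
nodes: 3:b, 4:a, 7:c, 8:a, 10:a, 11:b, 12:b
edges: (7,11,1); (10,3,1); (10,4,1); (11,3,2); (11,4,1); (12,3,1)


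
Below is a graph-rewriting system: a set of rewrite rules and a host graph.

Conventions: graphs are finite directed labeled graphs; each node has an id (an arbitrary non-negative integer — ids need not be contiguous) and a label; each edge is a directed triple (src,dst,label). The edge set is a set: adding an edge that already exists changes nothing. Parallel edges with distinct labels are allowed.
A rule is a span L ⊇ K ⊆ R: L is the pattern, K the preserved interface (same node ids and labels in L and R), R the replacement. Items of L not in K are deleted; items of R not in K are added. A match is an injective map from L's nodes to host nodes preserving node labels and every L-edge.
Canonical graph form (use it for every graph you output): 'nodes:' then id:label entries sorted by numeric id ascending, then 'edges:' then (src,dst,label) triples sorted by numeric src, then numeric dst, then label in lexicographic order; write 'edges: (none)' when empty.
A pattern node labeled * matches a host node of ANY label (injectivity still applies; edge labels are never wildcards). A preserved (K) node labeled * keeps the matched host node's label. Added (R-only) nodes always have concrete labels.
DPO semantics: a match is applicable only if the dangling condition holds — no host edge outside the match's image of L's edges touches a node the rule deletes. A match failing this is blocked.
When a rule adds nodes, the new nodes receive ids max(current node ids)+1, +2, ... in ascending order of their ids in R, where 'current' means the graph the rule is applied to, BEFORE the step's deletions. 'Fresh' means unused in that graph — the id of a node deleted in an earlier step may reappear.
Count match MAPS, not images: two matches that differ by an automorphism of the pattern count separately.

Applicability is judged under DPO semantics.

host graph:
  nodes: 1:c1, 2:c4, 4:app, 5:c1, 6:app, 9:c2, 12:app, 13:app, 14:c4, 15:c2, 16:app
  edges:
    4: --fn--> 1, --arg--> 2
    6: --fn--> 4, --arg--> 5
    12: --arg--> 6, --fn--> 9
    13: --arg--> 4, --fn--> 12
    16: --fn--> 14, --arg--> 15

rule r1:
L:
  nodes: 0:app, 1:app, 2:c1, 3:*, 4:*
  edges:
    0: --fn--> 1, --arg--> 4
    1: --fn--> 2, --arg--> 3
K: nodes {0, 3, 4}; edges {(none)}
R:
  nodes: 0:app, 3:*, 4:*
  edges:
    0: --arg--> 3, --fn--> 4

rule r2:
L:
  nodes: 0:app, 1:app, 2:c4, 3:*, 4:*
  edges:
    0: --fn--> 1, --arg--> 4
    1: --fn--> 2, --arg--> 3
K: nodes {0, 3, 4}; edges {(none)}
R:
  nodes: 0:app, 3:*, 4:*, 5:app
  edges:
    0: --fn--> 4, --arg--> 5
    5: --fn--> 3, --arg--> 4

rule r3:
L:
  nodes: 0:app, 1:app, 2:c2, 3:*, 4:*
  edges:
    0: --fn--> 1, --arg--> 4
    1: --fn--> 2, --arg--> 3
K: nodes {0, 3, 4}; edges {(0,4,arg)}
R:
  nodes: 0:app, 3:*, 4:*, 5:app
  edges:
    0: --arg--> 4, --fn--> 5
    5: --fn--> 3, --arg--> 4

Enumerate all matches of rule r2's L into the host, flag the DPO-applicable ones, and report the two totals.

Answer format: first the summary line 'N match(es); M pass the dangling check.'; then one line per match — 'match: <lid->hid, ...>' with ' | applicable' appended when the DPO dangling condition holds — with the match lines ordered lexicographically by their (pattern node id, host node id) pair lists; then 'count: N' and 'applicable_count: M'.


0 match(es); 0 pass the dangling check.
count: 0
applicable_count: 0


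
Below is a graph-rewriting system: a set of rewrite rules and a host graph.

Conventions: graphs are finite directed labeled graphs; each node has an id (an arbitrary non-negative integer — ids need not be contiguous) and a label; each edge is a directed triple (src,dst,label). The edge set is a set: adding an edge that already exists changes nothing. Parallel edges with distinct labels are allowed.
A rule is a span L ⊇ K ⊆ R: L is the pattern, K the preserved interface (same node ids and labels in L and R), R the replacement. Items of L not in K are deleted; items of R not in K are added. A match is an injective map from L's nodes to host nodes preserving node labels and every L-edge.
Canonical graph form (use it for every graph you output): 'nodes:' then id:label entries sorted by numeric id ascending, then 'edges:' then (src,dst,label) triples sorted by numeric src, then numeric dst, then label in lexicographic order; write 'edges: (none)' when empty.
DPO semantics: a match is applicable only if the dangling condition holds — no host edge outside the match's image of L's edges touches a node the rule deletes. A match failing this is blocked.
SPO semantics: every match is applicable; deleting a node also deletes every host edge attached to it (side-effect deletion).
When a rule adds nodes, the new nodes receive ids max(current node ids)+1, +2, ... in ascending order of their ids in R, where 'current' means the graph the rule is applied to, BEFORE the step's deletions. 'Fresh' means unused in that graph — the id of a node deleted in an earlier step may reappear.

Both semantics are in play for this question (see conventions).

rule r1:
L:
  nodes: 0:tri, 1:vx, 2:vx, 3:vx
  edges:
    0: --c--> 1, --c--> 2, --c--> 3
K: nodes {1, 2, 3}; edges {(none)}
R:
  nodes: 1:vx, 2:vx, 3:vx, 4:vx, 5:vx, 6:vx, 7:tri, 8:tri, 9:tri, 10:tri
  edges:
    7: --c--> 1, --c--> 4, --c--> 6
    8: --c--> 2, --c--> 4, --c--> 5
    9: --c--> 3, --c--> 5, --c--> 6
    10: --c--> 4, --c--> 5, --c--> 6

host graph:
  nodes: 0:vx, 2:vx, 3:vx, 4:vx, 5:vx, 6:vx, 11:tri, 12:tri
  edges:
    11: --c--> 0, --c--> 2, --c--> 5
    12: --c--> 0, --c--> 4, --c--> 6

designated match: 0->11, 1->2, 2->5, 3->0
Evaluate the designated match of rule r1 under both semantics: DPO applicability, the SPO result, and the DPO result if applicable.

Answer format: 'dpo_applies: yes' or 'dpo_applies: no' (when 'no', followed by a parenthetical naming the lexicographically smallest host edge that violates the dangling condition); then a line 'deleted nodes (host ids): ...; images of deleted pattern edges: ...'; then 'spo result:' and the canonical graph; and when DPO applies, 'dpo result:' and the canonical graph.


dpo_applies: yes
deleted nodes (host ids): 11; images of deleted pattern edges: (11,0,c); (11,2,c); (11,5,c)
spo result:
nodes: 0:vx, 2:vx, 3:vx, 4:vx, 5:vx, 6:vx, 12:tri, 13:vx, 14:vx, 15:vx, 16:tri, 17:tri, 18:tri, 19:tri
edges: (12,0,c); (12,4,c); (12,6,c); (16,2,c); (16,13,c); (16,15,c); (17,5,c); (17,13,c); (17,14,c); (18,0,c); (18,14,c); (18,15,c); (19,13,c); (19,14,c); (19,15,c)
dpo result:
nodes: 0:vx, 2:vx, 3:vx, 4:vx, 5:vx, 6:vx, 12:tri, 13:vx, 14:vx, 15:vx, 16:tri, 17:tri, 18:tri, 19:tri
edges: (12,0,c); (12,4,c); (12,6,c); (16,2,c); (16,13,c); (16,15,c); (17,5,c); (17,13,c); (17,14,c); (18,0,c); (18,14,c); (18,15,c); (19,13,c); (19,14,c); (19,15,c)


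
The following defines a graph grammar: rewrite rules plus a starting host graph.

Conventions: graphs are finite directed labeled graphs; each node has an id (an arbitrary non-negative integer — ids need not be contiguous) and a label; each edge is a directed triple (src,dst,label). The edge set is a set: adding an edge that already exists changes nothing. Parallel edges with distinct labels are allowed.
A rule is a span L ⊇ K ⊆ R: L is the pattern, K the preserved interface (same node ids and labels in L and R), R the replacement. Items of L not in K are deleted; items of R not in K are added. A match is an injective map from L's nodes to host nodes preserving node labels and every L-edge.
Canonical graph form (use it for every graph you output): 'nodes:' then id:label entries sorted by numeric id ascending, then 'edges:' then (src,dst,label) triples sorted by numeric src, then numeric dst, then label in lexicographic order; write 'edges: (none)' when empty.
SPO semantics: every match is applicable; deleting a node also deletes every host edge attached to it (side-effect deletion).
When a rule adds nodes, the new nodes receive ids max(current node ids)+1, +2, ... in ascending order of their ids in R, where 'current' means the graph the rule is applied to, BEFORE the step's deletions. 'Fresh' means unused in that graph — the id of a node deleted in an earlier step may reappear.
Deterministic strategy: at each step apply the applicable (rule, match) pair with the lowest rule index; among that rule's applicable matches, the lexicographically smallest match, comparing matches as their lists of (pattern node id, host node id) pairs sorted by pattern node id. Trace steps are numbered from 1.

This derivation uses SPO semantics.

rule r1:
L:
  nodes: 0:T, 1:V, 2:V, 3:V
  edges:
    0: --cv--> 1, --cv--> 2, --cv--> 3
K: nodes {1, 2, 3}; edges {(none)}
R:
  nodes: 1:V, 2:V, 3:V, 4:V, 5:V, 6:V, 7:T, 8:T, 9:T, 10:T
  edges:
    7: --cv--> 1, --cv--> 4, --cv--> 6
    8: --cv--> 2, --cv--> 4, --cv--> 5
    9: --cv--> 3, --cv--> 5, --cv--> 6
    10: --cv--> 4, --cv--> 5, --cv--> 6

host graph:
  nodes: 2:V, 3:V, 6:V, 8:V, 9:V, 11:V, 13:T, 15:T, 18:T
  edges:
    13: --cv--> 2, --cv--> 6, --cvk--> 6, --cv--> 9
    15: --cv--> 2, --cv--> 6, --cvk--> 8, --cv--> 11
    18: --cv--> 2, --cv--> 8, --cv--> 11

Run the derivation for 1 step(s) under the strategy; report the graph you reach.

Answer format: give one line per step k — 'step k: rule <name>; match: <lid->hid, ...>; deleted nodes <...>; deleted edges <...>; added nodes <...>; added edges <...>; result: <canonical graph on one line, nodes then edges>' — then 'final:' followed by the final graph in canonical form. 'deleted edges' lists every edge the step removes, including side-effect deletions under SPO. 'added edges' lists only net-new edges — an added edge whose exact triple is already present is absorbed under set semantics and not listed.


step 1: rule r1; match: 0->13, 1->2, 2->6, 3->9; deleted nodes 13; deleted edges (13,2,cv); (13,6,cv); (13,6,cvk); (13,9,cv); added nodes 19, 20, 21, 22, 23, 24, 25; added edges (22,2,cv); (22,19,cv); (22,21,cv); (23,6,cv); (23,19,cv); (23,20,cv); (24,9,cv); (24,20,cv); (24,21,cv); (25,19,cv); (25,20,cv); (25,21,cv); result: nodes: 2:V, 3:V, 6:V, 8:V, 9:V, 11:V, 15:T, 18:T, 19:V, 20:V, 21:V, 22:T, 23:T, 24:T, 25:T edges: (15,2,cv); (15,6,cv); (15,8,cvk); (15,11,cv); (18,2,cv); (18,8,cv); (18,11,cv); (22,2,cv); (22,19,cv); (22,21,cv); (23,6,cv); (23,19,cv); (23,20,cv); (24,9,cv); (24,20,cv); (24,21,cv); (25,19,cv); (25,20,cv); (25,21,cv)
final:
nodes: 2:V, 3:V, 6:V, 8:V, 9:V, 11:V, 15:T, 18:T, 19:V, 20:V, 21:V, 22:T, 23:T, 24:T, 25:T
edges: (15,2,cv); (15,6,cv); (15,8,cvk); (15,11,cv); (18,2,cv); (18,8,cv); (18,11,cv); (22,2,cv); (22,19,cv); (22,21,cv); (23,6,cv); (23,19,cv); (23,20,cv); (24,9,cv); (24,20,cv); (24,21,cv); (25,19,cv); (25,20,cv); (25,21,cv)
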